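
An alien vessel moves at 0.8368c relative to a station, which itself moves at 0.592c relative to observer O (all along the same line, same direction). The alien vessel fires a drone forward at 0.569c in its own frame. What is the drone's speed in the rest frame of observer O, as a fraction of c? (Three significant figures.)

Compose velocities in two stages. Stage 1 (into S'): u₁ = (0.569+0.8368)/(1+0.569×0.8368) = 0.95235.
Stage 2 (into S): u = (0.95235+0.592)/(1+0.95235×0.592) = 0.98757, so the speed is 0.988c.

0.988c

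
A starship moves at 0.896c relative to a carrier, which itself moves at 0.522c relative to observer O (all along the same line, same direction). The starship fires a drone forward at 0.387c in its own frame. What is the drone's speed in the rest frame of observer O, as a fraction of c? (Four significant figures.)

0.9849c

Compose velocities in two stages. Stage 1 (into S'): u₁ = (0.387+0.896)/(1+0.387×0.896) = 0.95266.
Stage 2 (into S): u = (0.95266+0.522)/(1+0.95266×0.522) = 0.98489, so the speed is 0.9849c.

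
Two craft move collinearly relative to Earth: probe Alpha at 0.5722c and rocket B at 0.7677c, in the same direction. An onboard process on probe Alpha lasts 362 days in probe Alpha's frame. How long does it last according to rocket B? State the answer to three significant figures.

386 days

Transform probe Alpha's velocity into rocket B's frame: (0.5722 − 0.7677)/(1 − 0.5722·0.7677) = −0.1955/0.56072206, so the relative speed is 0.34866c.
γ for this relative speed: γ = 1/√(1 − 0.121564) = 1.067.
The clock on probe Alpha records proper time, so rocket B measures Δt = γΔτ = 1.067 × 362 = 386 days.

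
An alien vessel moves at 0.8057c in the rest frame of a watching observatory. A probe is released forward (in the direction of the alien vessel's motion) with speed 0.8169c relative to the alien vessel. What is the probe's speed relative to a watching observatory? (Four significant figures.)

0.9785c

In units of c, u = (u' + v)/(1 + u'v) with u' = 0.8169 and v = 0.8057.
Numerator: 0.8169 + 0.8057 = 1.6226. Denominator: 1 + (0.8169)(0.8057) = 1.65817633.
u = 1.6226/1.65817633 = 0.97854, so the speed is 0.9785c.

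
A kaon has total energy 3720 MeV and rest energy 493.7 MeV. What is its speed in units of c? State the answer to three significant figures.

γ = E/(mc²) = 3720/493.7 = 7.5349.
β = √(1 − 1/γ²) = √(1 − 0.0176135) = √0.9823865 = 0.991.

0.991c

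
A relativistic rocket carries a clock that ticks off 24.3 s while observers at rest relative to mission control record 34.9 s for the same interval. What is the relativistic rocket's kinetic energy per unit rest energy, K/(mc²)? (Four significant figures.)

0.4362

γ = Δt/Δτ = 34.9/24.3 = 1.43621.
Since K = (γ−1)mc², K/(mc²) = 1.43621 − 1 = 0.4362.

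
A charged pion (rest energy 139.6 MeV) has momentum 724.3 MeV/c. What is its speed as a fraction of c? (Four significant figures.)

βγ = pc/(mc²) = 724.3/139.6 = 5.1884.
Since γ² = 1 + (βγ)² = 27.9195, γ = √27.9195 = 5.28389, and β = (βγ)/γ = 5.1884/5.28389 = 0.9819.

0.9819c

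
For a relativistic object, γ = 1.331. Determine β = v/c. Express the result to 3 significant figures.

β = √(1 − 1/γ²) = √(1 − 1/1.771561) = √0.435526 = 0.660.

0.660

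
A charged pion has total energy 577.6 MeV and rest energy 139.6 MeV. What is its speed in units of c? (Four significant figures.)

0.9704c

Total energy E = γmc² gives γ = 577.6/139.6 = 4.1375.
Hence β = √(1 − 1/γ²) = √(1 − 0.0584149) = √0.9415851 = 0.9704.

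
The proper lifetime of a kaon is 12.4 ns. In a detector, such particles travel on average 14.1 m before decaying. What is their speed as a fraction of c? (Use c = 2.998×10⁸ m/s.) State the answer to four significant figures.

0.9670c

d = βγcτ ⇒ βγ = d/(cτ) = 14.10 m / (3.71752 m) = 3.7929.
β = (βγ)/√(1+(βγ)²) = 3.7929/√15.3861 = 0.9670.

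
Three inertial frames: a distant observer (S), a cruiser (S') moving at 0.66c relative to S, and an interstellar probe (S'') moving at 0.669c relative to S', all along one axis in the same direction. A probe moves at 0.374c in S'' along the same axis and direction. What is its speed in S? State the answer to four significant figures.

0.9637c

Apply u = (u'+v)/(1+u'v) twice. Probe in the cruiser frame: (0.374+0.669)/(1+0.374·0.669) = 1.043/1.250206 = 0.83426c.
That velocity, transformed to the rest frame of a distant observer: (0.83426+0.66)/(1+0.83426·0.66) = 1.49426/1.5506116 = 0.96366c.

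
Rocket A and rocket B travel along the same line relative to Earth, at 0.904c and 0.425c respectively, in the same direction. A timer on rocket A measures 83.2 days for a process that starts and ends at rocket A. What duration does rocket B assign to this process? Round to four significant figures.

Speed of rocket A in rocket B's frame: u = (v_A − v_B)/(1 − v_A v_B/c²) = (0.904 − 0.425)/(1 − 0.904×0.425) = 0.479/0.6158 = 0.77785; |u| = 0.77785c.
γ for this relative speed: γ = 1/√(1 − 0.605051) = 1.5912.
The clock on rocket A records proper time, so rocket B measures Δt = γΔτ = 1.5912 × 83.2 = 132.4 days.

132.4 days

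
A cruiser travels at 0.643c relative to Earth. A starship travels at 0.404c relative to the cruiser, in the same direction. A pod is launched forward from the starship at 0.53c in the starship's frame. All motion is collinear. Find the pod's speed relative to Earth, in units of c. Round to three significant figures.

Compose velocities in two stages. Stage 1 (into S'): u₁ = (0.53+0.404)/(1+0.53×0.404) = 0.76928.
Stage 2 (into S): u = (0.76928+0.643)/(1+0.76928×0.643) = 0.94489, so the speed is 0.945c.

0.945c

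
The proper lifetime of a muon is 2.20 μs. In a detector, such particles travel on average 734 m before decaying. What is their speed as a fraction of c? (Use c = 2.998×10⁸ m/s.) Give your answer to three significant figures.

d = βγcτ ⇒ βγ = d/(cτ) = 734.0 m / (659.56 m) = 1.1129.
β = (βγ)/√(1+(βγ)²) = 1.1129/√2.23855 = 0.744.

0.744c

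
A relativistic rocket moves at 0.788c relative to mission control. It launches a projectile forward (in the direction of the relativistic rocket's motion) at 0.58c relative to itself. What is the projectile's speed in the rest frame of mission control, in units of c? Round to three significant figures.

0.939c

Relativistic velocity addition: u = (u' + v)/(1 + u'v/c²), with u' = 0.58c and v = 0.788c.
Numerator: 0.58 + 0.788 = 1.368. Denominator: 1 + (0.58)(0.788) = 1.45704.
u = 1.368/1.45704 = 0.93889, so the speed is 0.939c.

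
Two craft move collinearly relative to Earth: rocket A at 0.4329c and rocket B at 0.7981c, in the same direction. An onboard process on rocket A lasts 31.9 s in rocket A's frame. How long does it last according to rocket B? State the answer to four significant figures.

Speed of rocket A in rocket B's frame: u = (v_A − v_B)/(1 − v_A v_B/c²) = (0.4329 − 0.7981)/(1 − 0.4329×0.7981) = −0.3652/0.65450251 = −0.55798; |u| = 0.55798c.
γ for this relative speed: γ = 1/√(1 − 0.311342) = 1.205.
Rocket A's interval is proper; time dilation gives Δt_B = γΔτ = 1.205 × 31.9 s = 38.44 s.

38.44 s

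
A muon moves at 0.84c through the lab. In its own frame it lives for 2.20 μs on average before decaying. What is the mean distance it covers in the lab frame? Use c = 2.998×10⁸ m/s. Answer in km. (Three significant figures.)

γ = 1/√(1 − β²) = 1/√(1 − 0.7056) = 1/√0.2944 = 1/0.542586 = 1.843.
Lab-frame lifetime: Δt = γτ = 1.843 × 2.20 μs = 4.0546 μs.
Distance: d = vΔt = 0.84 × 2.998×10⁸ m/s × 4.0546×10^-6 s = 1020 m = 1.02 km.

1.02 km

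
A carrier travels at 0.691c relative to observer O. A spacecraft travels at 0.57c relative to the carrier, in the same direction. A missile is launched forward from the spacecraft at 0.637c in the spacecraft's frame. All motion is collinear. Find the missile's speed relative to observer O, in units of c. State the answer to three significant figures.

0.978c

Compose velocities in two stages. Stage 1 (into S'): u₁ = (0.637+0.57)/(1+0.637×0.57) = 0.88549.
Stage 2 (into S): u = (0.88549+0.691)/(1+0.88549×0.691) = 0.97805, so the speed is 0.978c.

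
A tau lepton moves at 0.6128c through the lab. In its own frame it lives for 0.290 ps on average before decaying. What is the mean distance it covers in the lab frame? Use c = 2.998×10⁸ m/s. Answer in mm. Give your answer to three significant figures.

γ = 1/√(1 − β²) = 1/√(1 − 0.37552384) = 1/√0.62447616 = 1/0.790238 = 1.2654.
Lab-frame lifetime: Δt = γτ = 1.2654 × 0.290 ps = 0.36697 ps.
Distance: d = vΔt = 0.6128 × 2.998×10⁸ m/s × 3.6697×10^-13 s = 6.74×10^-5 m = 0.0674 mm.

0.0674 mm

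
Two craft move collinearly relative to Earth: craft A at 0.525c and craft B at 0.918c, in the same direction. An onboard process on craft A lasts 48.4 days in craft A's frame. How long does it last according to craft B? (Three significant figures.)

The velocity of craft A relative to craft B is (0.525 − 0.918)c / (1 − 0.525×0.918) = −0.75861c; relative speed 0.75861c.
At |u| = 0.75861c, γ = (1 − 0.575489)^(−1/2) = 1.5348.
The clock on craft A records proper time, so craft B measures Δt = γΔτ = 1.5348 × 48.4 = 74.3 days.

74.3 days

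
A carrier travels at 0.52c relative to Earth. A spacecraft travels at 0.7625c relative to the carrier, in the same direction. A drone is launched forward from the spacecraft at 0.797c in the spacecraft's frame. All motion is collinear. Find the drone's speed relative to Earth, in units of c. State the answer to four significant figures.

0.9904c

Compose velocities in two stages. Stage 1 (into S'): u₁ = (0.797+0.7625)/(1+0.797×0.7625) = 0.97001.
Stage 2 (into S): u = (0.97001+0.52)/(1+0.97001×0.52) = 0.99043, so the speed is 0.9904c.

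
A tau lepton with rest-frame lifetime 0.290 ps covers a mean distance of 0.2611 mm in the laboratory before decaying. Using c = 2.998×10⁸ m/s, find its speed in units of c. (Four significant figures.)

0.9488c

Let x = d/(cτ) = 2.611×10^-4 m / (2.998×10⁸ m/s × 2.900×10^-13 s) = 3.0032. Since d = βγcτ, x = βγ = β/√(1−β²).
Solving: β² = x²/(1+x²) = 9.01921/10.01921 = 0.900192, so β = 0.9488.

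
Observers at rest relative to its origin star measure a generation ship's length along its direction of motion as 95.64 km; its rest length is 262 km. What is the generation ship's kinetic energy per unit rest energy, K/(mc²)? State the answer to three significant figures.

From L = L₀/γ: γ = 262/95.64 = 2.73944.
Since K = (γ−1)mc², K/(mc²) = 2.73944 − 1 = 1.74.

1.74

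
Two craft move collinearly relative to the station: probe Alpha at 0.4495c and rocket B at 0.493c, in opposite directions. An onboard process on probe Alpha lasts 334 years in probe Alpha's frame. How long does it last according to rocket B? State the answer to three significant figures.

The velocity of probe Alpha relative to rocket B is (0.4495 + 0.493)c / (1 + 0.4495×0.493) = 0.77153c; relative speed 0.77153c.
γ for this relative speed: γ = 1/√(1 − 0.595259) = 1.5719.
Probe Alpha's interval is proper; time dilation gives Δt_B = γΔτ = 1.5719 × 334 years = 525 years.

525 years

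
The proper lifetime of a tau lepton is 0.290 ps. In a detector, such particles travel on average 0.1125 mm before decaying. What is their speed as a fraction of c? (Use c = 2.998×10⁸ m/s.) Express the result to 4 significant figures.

d = βγcτ ⇒ βγ = d/(cτ) = 1.125×10^-4 m / (8.6942×10^-5 m) = 1.294.
β = (βγ)/√(1+(βγ)²) = 1.294/√2.67444 = 0.7913.

0.7913c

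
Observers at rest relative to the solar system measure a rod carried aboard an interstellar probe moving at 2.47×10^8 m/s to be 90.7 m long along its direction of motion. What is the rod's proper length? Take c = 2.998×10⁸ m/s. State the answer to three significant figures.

β = v/c = (2.47×10^8 m/s)/(2.998×10⁸ m/s) = 0.823883.
γ = 1/√(1 − β²) = 1/√(1 − 0.6787832) = 1/√0.3212168 = 1/0.56676 = 1.7644.
Proper length: L₀ = γ·L = 1.7644 × 90.7 = 160 m.

160 m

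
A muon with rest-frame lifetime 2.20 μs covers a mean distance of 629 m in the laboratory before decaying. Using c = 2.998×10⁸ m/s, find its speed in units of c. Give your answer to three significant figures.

d = βγcτ ⇒ βγ = d/(cτ) = 629.0 m / (659.56 m) = 0.95367.
β = (βγ)/√(1+(βγ)²) = 0.95367/√1.909486 = 0.690.

0.690c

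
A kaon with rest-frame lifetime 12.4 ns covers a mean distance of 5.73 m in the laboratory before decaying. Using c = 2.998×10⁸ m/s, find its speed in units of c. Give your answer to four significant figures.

Lab distance = (lab lifetime)·v = γτ·βc, so βγ = d/(cτ) = 5.730/(2.998×10⁸ × 1.240×10^-8) = 1.5414.
With βγ = 1.5414: γ² = 1 + (βγ)² = 3.37591, and β = (βγ)/γ = 1.5414/1.83736 = 0.8389.

0.8389c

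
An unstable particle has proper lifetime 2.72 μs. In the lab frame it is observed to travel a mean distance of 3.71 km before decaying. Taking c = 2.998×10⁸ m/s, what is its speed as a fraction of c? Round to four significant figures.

0.9767c

Lab distance = (lab lifetime)·v = γτ·βc, so βγ = d/(cτ) = 3710/(2.998×10⁸ × 2.720×10^-6) = 4.5496.
With βγ = 4.5496: γ² = 1 + (βγ)² = 21.6989, and β = (βγ)/γ = 4.5496/4.65821 = 0.9767.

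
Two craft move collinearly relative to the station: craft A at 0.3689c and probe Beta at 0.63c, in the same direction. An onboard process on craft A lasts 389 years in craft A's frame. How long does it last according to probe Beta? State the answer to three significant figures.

Speed of craft A in probe Beta's frame: u = (v_A − v_B)/(1 − v_A v_B/c²) = (0.3689 − 0.63)/(1 − 0.3689×0.63) = −0.2611/0.767593 = −0.34015; |u| = 0.34015c.
γ for this relative speed: γ = 1/√(1 − 0.115702) = 1.0634.
The clock on craft A records proper time, so probe Beta measures Δt = γΔτ = 1.0634 × 389 = 414 years.

414 years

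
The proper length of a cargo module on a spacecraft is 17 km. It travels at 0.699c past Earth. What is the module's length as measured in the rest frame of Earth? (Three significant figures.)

γ = 1/√(1 − β²) = 1/√(1 − 0.488601) = 1/√0.511399 = 1/0.715122 = 1.3984.
Length contraction: L = L₀/γ = 17/1.3984 = 12.2 km.

12.2 km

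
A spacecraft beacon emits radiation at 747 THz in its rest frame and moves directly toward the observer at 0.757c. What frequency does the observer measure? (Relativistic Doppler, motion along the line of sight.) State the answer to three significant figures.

2010 THz

Relativistic Doppler (source moving toward): f_obs = f_src · √((1+β)/(1−β)).
With β = 0.757: factor = √(1.757/0.243) = 2.689.
f_obs = 747 × 2.689 = 2010 THz.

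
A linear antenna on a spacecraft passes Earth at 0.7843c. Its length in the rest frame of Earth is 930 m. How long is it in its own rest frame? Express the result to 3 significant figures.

Lorentz factor: γ = (1 − 0.61512649)^(−1/2) = 1.6119.
Proper length: L₀ = γ·L = 1.6119 × 930 = 1500 m.

1500 m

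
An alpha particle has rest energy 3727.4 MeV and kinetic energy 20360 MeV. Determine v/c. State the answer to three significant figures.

K = (γ−1)mc², so γ = 1 + 20360/3727.4 = 6.4623.
Then v/c = √(1 − γ⁻²) = √(1 − 0.0239456) = √0.9760544 = 0.988.

0.988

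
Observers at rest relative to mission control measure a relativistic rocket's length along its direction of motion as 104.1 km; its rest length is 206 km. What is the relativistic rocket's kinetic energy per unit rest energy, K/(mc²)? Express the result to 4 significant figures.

Length contraction gives γ = L₀/L = 206/104.1 = 1.97887.
K/(mc²) = γ − 1 = 1.97887 − 1 = 0.9789.

0.9789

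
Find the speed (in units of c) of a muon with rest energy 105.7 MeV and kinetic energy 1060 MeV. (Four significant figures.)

γ = 1 + K/(mc²) = 1 + 1060/105.7 = 11.028.
β = √(1 − 1/γ²) = √(1 − 0.00822255) = √0.99177745 = 0.9959.

0.9959c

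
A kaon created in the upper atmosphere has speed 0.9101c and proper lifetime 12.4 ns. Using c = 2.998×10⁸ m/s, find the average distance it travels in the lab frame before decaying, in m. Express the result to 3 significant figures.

γ = 1/√(1 − β²) = 1/√(1 − 0.82828201) = 1/√0.17171799 = 1/0.414389 = 2.4132.
Lab-frame lifetime: Δt = γτ = 2.4132 × 12.4 ns = 29.924 ns.
Distance: d = vΔt = 0.9101 × 2.998×10⁸ m/s × 2.9924×10^-8 s = 8.16 m.

8.16 m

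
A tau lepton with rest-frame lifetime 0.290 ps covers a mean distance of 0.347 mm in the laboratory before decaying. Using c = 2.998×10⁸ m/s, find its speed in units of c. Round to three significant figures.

Let x = d/(cτ) = 3.470×10^-4 m / (2.998×10⁸ m/s × 2.900×10^-13 s) = 3.9912. Since d = βγcτ, x = βγ = β/√(1−β²).
Solving: β² = x²/(1+x²) = 15.9297/16.9297 = 0.940932, so β = 0.970.

0.970c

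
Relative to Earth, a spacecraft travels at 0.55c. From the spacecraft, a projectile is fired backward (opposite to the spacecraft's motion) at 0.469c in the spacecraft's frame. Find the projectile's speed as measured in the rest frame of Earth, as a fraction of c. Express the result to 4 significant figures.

0.1092c

Relativistic velocity addition: u = (u' + v)/(1 + u'v/c²), with u' = −0.469c and v = 0.55c.
Numerator: −0.469 + 0.55 = 0.081. Denominator: 1 + (−0.469)(0.55) = 0.74205.
u = 0.081/0.74205 = 0.10916, so the speed is 0.1092c.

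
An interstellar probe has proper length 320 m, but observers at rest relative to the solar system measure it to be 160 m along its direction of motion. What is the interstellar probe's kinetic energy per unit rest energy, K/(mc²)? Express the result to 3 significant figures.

1.00

From L = L₀/γ: γ = 320/160 = 2.
Since K = (γ−1)mc², K/(mc²) = 2 − 1 = 1.00.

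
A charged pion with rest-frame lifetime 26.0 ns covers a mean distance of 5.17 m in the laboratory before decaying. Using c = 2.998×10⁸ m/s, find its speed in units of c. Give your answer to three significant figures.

Lab distance = (lab lifetime)·v = γτ·βc, so βγ = d/(cτ) = 5.170/(2.998×10⁸ × 2.600×10^-8) = 0.66326.
With βγ = 0.66326: γ² = 1 + (βγ)² = 1.439914, and β = (βγ)/γ = 0.66326/1.19996 = 0.553.

0.553c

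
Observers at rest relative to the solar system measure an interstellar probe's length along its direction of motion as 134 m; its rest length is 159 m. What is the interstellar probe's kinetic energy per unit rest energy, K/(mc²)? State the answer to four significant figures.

Length contraction gives γ = L₀/L = 159/134 = 1.18657.
K/(mc²) = γ − 1 = 1.18657 − 1 = 0.1866.

0.1866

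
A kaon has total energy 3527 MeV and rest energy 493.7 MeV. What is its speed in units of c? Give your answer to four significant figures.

0.9902c

γ = E/(mc²) = 3527/493.7 = 7.144.
β = √(1 − 1/γ²) = √(1 − 0.0195937) = √0.9804063 = 0.9902.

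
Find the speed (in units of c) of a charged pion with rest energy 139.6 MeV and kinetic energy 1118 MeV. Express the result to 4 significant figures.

γ = 1 + K/(mc²) = 1 + 1118/139.6 = 9.0086.
β = √(1 − 1/γ²) = √(1 − 0.0123221) = √0.9876779 = 0.9938.

0.9938c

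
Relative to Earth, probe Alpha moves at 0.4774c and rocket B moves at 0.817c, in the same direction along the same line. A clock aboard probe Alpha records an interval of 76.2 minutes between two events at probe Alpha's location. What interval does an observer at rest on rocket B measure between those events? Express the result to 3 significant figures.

Transform probe Alpha's velocity into rocket B's frame: (0.4774 − 0.817)/(1 − 0.4774·0.817) = −0.3396/0.6099642, so the relative speed is 0.55675c.
γ for this relative speed: γ = 1/√(1 − 0.309971) = 1.2038.
Probe Alpha's interval is proper; time dilation gives Δt_B = γΔτ = 1.2038 × 76.2 minutes = 91.7 minutes.

91.7 minutes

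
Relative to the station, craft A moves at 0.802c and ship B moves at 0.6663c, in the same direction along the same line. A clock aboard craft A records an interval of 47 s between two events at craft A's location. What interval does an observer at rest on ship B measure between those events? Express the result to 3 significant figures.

Speed of craft A in ship B's frame: u = (v_A − v_B)/(1 − v_A v_B/c²) = (0.802 − 0.6663)/(1 − 0.802×0.6663) = 0.1357/0.4656274 = 0.29143; |u| = 0.29143c.
At |u| = 0.29143c, γ = (1 − 0.0849314)^(−1/2) = 1.0454.
Craft A's interval is proper; time dilation gives Δt_B = γΔτ = 1.0454 × 47 s = 49.1 s.

49.1 s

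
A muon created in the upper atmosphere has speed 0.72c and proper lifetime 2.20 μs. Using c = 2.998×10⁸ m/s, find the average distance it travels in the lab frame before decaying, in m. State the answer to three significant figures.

With β = 0.72, γ = 1/√(1 − 0.72²) = 1/√0.4816 = 1.441.
Lab-frame lifetime: Δt = γτ = 1.441 × 2.20 μs = 3.1702 μs.
Distance: d = vΔt = 0.72 × 2.998×10⁸ m/s × 3.1702×10^-6 s = 684 m.

684 m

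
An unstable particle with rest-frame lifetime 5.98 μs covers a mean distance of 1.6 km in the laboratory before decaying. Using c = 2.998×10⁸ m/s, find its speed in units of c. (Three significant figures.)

0.666c

Let x = d/(cτ) = 1600 m / (2.998×10⁸ m/s × 5.980×10^-6 s) = 0.89246. Since d = βγcτ, x = βγ = β/√(1−β²).
Solving: β² = x²/(1+x²) = 0.796485/1.796485 = 0.443357, so β = 0.666.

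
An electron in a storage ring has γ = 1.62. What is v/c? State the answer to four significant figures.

β = √(1 − 1/γ²) = √(1 − 1/2.6244) = √0.618961 = 0.7867.

0.7867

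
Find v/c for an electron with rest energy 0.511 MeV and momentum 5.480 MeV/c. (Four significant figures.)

0.9957

βγ = pc/(mc²) = 5.480/0.511 = 10.724.
Since γ² = 1 + (βγ)² = 116.004, γ = √116.004 = 10.7705, and β = (βγ)/γ = 10.724/10.7705 = 0.9957.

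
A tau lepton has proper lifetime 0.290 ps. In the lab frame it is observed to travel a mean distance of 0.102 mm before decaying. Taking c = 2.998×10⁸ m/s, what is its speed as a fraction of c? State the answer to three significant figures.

d = βγcτ ⇒ βγ = d/(cτ) = 1.020×10^-4 m / (8.6942×10^-5 m) = 1.1732.
β = (βγ)/√(1+(βγ)²) = 1.1732/√2.3764 = 0.761.

0.761c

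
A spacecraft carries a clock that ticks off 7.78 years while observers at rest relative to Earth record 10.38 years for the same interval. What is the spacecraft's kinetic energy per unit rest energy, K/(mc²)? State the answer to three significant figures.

The time-dilation ratio gives γ = 10.38/7.78 = 1.33419.
K/(mc²) = γ − 1 = 1.33419 − 1 = 0.334.

0.334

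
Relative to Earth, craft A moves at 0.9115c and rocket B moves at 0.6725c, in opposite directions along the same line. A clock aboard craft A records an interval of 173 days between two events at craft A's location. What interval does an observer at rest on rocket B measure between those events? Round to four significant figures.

The velocity of craft A relative to rocket B is (0.9115 + 0.6725)c / (1 + 0.9115×0.6725) = 0.98203c; relative speed 0.98203c.
γ for this relative speed: γ = 1/√(1 − 0.964383) = 5.2987.
The clock on craft A records proper time, so rocket B measures Δt = γΔτ = 5.2987 × 173 = 916.7 days.

916.7 days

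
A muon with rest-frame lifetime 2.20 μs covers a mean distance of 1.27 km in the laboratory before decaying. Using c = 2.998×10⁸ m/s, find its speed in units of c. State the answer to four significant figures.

Lab distance = (lab lifetime)·v = γτ·βc, so βγ = d/(cτ) = 1270/(2.998×10⁸ × 2.200×10^-6) = 1.9255.
With βγ = 1.9255: γ² = 1 + (βγ)² = 4.70755, and β = (βγ)/γ = 1.9255/2.16969 = 0.8875.

0.8875c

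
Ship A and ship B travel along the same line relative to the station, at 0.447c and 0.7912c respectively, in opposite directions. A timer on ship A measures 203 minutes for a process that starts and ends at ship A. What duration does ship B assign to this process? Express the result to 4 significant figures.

Speed of ship A in ship B's frame: u = (v_A + v_B)/(1 + v_A v_B/c²) = (0.447 + 0.7912)/(1 + 0.447×0.7912) = 1.2382/1.3536664 = 0.9147; |u| = 0.9147c.
At |u| = 0.9147c, γ = (1 − 0.836676)^(−1/2) = 2.4744.
The clock on ship A records proper time, so ship B measures Δt = γΔτ = 2.4744 × 203 = 502.3 minutes.

502.3 minutes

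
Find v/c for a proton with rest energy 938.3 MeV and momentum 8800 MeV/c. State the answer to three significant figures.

0.994

pc/(mc²) = 8800/938.3 = 9.3787 = βγ = β/√(1−β²).
So β² = x²/(1 + x²) with x = 9.3787: x² = 87.96, β² = 87.96/88.96 = 0.988759, β = 0.994.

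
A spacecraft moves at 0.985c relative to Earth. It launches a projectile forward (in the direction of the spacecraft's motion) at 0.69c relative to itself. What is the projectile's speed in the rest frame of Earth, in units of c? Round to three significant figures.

Relativistic velocity addition: u = (u' + v)/(1 + u'v/c²), with u' = 0.69c and v = 0.985c.
Numerator: 0.69 + 0.985 = 1.675. Denominator: 1 + (0.69)(0.985) = 1.67965.
u = 1.675/1.67965 = 0.99723, so the speed is 0.997c.

0.997c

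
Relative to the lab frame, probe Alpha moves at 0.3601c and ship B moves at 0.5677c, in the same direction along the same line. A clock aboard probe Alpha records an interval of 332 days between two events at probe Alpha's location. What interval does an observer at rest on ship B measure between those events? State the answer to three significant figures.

344 days

Transform probe Alpha's velocity into ship B's frame: (0.3601 − 0.5677)/(1 − 0.3601·0.5677) = −0.2076/0.79557123, so the relative speed is 0.26094c.
At |u| = 0.26094c, γ = (1 − 0.0680897)^(−1/2) = 1.0359.
Probe Alpha's interval is proper; time dilation gives Δt_B = γΔτ = 1.0359 × 332 days = 344 days.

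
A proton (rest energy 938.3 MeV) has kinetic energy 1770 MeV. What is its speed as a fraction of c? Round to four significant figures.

γ = 1 + K/(mc²) = 1 + 1770/938.3 = 2.8864.
β = √(1 − 1/γ²) = √(1 − 0.120029) = √0.879971 = 0.9381.

0.9381c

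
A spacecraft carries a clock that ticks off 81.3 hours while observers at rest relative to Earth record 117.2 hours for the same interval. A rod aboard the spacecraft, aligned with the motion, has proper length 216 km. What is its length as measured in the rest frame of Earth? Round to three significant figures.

150 km

γ = Δt/Δτ = 117.2/81.3 = 1.44157.
L = L₀/γ = 216/1.44157 = 150 km.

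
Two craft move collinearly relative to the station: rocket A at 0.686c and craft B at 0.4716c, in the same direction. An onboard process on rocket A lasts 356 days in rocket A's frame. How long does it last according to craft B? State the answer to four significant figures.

Speed of rocket A in craft B's frame: u = (v_A − v_B)/(1 − v_A v_B/c²) = (0.686 − 0.4716)/(1 − 0.686×0.4716) = 0.2144/0.6764824 = 0.31693; |u| = 0.31693c.
γ for this relative speed: γ = 1/√(1 − 0.100445) = 1.0544.
Rocket A's interval is proper; time dilation gives Δt_B = γΔτ = 1.0544 × 356 days = 375.4 days.

375.4 days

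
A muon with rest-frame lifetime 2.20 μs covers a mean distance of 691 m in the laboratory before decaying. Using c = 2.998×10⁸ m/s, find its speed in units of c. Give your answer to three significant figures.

0.723c

d = βγcτ ⇒ βγ = d/(cτ) = 691.0 m / (659.56 m) = 1.0477.
β = (βγ)/√(1+(βγ)²) = 1.0477/√2.09768 = 0.723.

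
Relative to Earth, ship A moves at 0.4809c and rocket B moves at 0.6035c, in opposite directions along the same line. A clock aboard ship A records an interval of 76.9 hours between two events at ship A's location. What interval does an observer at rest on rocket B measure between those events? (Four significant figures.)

The velocity of ship A relative to rocket B is (0.4809 + 0.6035)c / (1 + 0.4809×0.6035) = 0.84047c; relative speed 0.84047c.
At |u| = 0.84047c, γ = (1 − 0.70639)^(−1/2) = 1.8455.
Ship A's interval is proper; time dilation gives Δt_B = γΔτ = 1.8455 × 76.9 hours = 141.9 hours.

141.9 hours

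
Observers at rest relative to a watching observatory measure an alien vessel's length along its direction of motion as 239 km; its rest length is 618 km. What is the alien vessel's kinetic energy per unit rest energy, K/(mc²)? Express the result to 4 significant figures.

1.586

Length contraction gives γ = L₀/L = 618/239 = 2.58577.
K/(mc²) = γ − 1 = 2.58577 − 1 = 1.586.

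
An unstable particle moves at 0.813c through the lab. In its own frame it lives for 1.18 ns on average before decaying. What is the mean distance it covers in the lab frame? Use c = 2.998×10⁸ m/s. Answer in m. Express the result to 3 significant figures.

0.494 m

Lorentz factor: γ = (1 − 0.660969)^(−1/2) = 1.7174.
Lab-frame lifetime: Δt = γτ = 1.7174 × 1.18 ns = 2.0265 ns.
Distance: d = vΔt = 0.813 × 2.998×10⁸ m/s × 2.0265×10^-9 s = 0.494 m.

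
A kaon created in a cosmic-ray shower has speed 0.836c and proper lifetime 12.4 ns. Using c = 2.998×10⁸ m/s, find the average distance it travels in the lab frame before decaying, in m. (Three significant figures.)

γ = 1/√(1 − β²) = 1/√(1 − 0.698896) = 1/√0.301104 = 1/0.548729 = 1.8224.
Lab-frame lifetime: Δt = γτ = 1.8224 × 12.4 ns = 22.598 ns.
Distance: d = vΔt = 0.836 × 2.998×10⁸ m/s × 2.2598×10^-8 s = 5.66 m.

5.66 m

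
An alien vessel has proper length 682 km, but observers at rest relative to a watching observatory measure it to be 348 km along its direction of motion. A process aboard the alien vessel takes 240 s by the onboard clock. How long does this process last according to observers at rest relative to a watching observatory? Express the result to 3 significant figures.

Length contraction gives γ = L₀/L = 682/348 = 1.95977.
Δt = γΔτ = 1.95977 × 240 = 470 s.

470 s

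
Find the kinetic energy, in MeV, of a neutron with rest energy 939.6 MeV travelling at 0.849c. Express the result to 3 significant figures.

839 MeV

With β = 0.849, γ = 1/√(1 − 0.849²) = 1/√0.279199 = 1.89253.
Kinetic energy: K = (γ − 1)mc² = (1.89253 − 1) × 939.6 MeV = 0.89253 × 939.6 = 839 MeV.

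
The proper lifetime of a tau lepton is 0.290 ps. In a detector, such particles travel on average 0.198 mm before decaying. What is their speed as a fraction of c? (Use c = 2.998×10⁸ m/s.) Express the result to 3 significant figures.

Lab distance = (lab lifetime)·v = γτ·βc, so βγ = d/(cτ) = 1.980×10^-4/(2.998×10⁸ × 2.900×10^-13) = 2.2774.
With βγ = 2.2774: γ² = 1 + (βγ)² = 6.18655, and β = (βγ)/γ = 2.2774/2.48728 = 0.916.

0.916c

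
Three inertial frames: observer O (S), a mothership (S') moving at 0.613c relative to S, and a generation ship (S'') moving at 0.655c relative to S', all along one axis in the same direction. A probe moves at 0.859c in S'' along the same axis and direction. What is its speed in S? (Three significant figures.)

Compose velocities in two stages. Stage 1 (into S'): u₁ = (0.859+0.655)/(1+0.859×0.655) = 0.96887.
Stage 2 (into S): u = (0.96887+0.613)/(1+0.96887×0.613) = 0.99244, so the speed is 0.992c.

0.992c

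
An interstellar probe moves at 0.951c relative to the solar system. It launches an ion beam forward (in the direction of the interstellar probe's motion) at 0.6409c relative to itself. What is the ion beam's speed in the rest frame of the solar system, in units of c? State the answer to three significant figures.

In units of c, u = (u' + v)/(1 + u'v) with u' = 0.6409 and v = 0.951.
Numerator: 0.6409 + 0.951 = 1.5919. Denominator: 1 + (0.6409)(0.951) = 1.6094959.
u = 1.5919/1.6094959 = 0.98907, so the speed is 0.989c.

0.989c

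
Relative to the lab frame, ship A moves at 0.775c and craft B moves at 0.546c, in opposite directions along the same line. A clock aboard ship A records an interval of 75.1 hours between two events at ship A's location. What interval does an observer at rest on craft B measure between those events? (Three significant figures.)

202 hours

Transform ship A's velocity into craft B's frame: (0.775 + 0.546)/(1 + 0.775·0.546) = 1.321/1.42315, so the relative speed is 0.92822c.
At |u| = 0.92822c, γ = (1 − 0.861592)^(−1/2) = 2.6879.
The clock on ship A records proper time, so craft B measures Δt = γΔτ = 2.6879 × 75.1 = 202 hours.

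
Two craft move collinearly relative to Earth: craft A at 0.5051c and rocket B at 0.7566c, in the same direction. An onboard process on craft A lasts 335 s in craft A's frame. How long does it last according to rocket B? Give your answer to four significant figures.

Speed of craft A in rocket B's frame: u = (v_A − v_B)/(1 − v_A v_B/c²) = (0.5051 − 0.7566)/(1 − 0.5051×0.7566) = −0.2515/0.61784134 = −0.40706; |u| = 0.40706c.
γ for this relative speed: γ = 1/√(1 − 0.165698) = 1.0948.
The clock on craft A records proper time, so rocket B measures Δt = γΔτ = 1.0948 × 335 = 366.8 s.

366.8 s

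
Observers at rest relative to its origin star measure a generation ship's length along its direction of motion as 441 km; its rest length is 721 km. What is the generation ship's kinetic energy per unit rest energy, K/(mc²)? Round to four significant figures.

From L = L₀/γ: γ = 721/441 = 1.63492.
K/(mc²) = γ − 1 = 1.63492 − 1 = 0.6349.

0.6349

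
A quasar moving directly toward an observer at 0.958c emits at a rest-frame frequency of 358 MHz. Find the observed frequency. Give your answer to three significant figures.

2440 MHz

Relativistic Doppler (source moving toward): f_obs = f_src · √((1+β)/(1−β)).
With β = 0.958: factor = √(1.958/0.042) = 6.8278.
f_obs = 358 × 6.8278 = 2440 MHz.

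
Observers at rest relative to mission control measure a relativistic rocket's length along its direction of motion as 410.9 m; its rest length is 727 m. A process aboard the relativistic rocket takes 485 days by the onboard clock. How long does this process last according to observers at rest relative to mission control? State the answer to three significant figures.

858 days

Length contraction gives γ = L₀/L = 727/410.9 = 1.76929.
The same γ dilates the second interval: 1.76929 × 485 days = 858 days.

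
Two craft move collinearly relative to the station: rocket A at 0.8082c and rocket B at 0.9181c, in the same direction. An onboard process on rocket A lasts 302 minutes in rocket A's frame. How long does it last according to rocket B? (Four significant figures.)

Transform rocket A's velocity into rocket B's frame: (0.8082 − 0.9181)/(1 − 0.8082·0.9181) = −0.1099/0.25799158, so the relative speed is 0.42598c.
γ for this relative speed: γ = 1/√(1 − 0.181459) = 1.1053.
The clock on rocket A records proper time, so rocket B measures Δt = γΔτ = 1.1053 × 302 = 333.8 minutes.

333.8 minutes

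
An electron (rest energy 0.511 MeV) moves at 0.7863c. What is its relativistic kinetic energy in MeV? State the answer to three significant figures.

0.316 MeV

With β = 0.7863, γ = 1/√(1 − 0.7863²) = 1/√0.38173231 = 1.61853.
Kinetic energy: K = (γ − 1)mc² = (1.61853 − 1) × 0.511 MeV = 0.61853 × 0.511 = 0.316 MeV.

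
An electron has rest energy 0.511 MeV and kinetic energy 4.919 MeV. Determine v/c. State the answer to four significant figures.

0.9956

γ = 1 + K/(mc²) = 1 + 4.919/0.511 = 10.626.
β = √(1 − 1/γ²) = √(1 − 0.00885646) = √0.99114354 = 0.9956.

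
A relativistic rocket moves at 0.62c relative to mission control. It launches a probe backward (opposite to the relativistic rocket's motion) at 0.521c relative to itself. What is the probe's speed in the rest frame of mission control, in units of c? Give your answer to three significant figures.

In units of c, u = (u' + v)/(1 + u'v) with u' = −0.521 and v = 0.62.
Numerator: −0.521 + 0.62 = 0.099. Denominator: 1 + (−0.521)(0.62) = 0.67698.
u = 0.099/0.67698 = 0.14624, so the speed is 0.146c.

0.146c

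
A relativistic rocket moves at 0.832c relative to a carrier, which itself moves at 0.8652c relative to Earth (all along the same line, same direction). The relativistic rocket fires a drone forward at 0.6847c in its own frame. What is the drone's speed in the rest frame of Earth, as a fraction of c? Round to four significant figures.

First combine the drone and relativistic rocket (S''→S'): u₁ = (0.6847 + 0.832)/(1 + 0.6847×0.832) = 1.5167/1.5696704 = 0.96625.
Then combine with the carrier (S'→S): u = (0.96625 + 0.8652)/(1 + 0.96625×0.8652) = 1.83145/1.8359995 = 0.99752.

0.9975c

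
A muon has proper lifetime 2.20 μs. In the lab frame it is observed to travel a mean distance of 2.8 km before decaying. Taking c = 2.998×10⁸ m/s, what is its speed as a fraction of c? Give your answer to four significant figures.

Let x = d/(cτ) = 2800 m / (2.998×10⁸ m/s × 2.200×10^-6 s) = 4.2453. Since d = βγcτ, x = βγ = β/√(1−β²).
Solving: β² = x²/(1+x²) = 18.0226/19.0226 = 0.947431, so β = 0.9734.

0.9734c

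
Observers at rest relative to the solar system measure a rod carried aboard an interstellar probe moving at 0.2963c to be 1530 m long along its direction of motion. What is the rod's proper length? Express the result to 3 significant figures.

β² = 0.08779369, so γ = 1/√0.91220631 = 1.047.
Proper length: L₀ = γ·L = 1.047 × 1530 = 1600 m.

1600 m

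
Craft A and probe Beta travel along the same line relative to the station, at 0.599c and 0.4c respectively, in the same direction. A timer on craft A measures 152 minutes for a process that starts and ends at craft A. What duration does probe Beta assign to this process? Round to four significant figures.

The velocity of craft A relative to probe Beta is (0.599 − 0.4)c / (1 − 0.599×0.4) = 0.2617c; relative speed 0.2617c.
γ for this relative speed: γ = 1/√(1 − 0.0684869) = 1.0361.
The clock on craft A records proper time, so probe Beta measures Δt = γΔτ = 1.0361 × 152 = 157.5 minutes.

157.5 minutes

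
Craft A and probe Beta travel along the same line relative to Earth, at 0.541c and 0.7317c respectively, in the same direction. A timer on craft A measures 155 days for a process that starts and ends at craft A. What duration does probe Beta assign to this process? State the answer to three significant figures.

163 days

Speed of craft A in probe Beta's frame: u = (v_A − v_B)/(1 − v_A v_B/c²) = (0.541 − 0.7317)/(1 − 0.541×0.7317) = −0.1907/0.6041503 = −0.31565; |u| = 0.31565c.
At |u| = 0.31565c, γ = (1 − 0.0996349)^(−1/2) = 1.0539.
The clock on craft A records proper time, so probe Beta measures Δt = γΔτ = 1.0539 × 155 = 163 days.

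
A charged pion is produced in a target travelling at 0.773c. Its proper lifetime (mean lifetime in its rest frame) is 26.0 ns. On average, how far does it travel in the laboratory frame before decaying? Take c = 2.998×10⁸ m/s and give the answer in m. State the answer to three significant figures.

9.50 m

γ = 1/√(1 − β²) = 1/√(1 − 0.597529) = 1/√0.402471 = 1/0.634406 = 1.5763.
Lab-frame lifetime: Δt = γτ = 1.5763 × 26.0 ns = 40.984 ns.
Distance: d = vΔt = 0.773 × 2.998×10⁸ m/s × 4.0984×10^-8 s = 9.50 m.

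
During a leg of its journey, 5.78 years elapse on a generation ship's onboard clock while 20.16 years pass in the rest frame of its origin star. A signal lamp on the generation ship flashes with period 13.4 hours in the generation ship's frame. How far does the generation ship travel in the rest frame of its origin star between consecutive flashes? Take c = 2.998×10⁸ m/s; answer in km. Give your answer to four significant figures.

From Δt = γΔτ: γ = 20.16/5.78 = 3.48789.
β = √(1 − 1/γ²) = 0.95802. Lab-frame period = γτ = 3.48789×13.4 hours = 46.738 hours. Distance = βc × γτ = 0.95802 × 2.998×10⁸ m/s × 168256.8 s = 4.8326×10^13 m = 4.833×10^10 km.

4.833×10^10 km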